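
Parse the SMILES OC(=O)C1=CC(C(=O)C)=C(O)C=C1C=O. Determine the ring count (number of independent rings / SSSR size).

1

In SMILES, each pair of matching ring-closure digits denotes one ring-closing bond; the number of such bonds equals the number of independent rings.
Ring-closure bonds here: 1.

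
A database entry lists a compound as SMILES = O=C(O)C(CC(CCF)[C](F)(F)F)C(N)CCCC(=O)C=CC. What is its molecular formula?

Walk through each heavy atom and fill implicit hydrogens from standard valence (C 4, N 3, O 2, S 2, halogen 1):
  atom 1: O, bond orders sum to 2 (valence 2) → 0 H
  atom 2: C, bond orders sum to 4 (valence 4) → 0 H
  atom 3: O, bond orders sum to 1 (valence 2) → 1 H
  atom 4: C, bond orders sum to 3 (valence 4) → 1 H
  atom 5: C, bond orders sum to 2 (valence 4) → 2 H
  atom 6: C, bond orders sum to 3 (valence 4) → 1 H
  atom 7: C, bond orders sum to 2 (valence 4) → 2 H
  atom 8: C, bond orders sum to 2 (valence 4) → 2 H
  atom 9: F (halogen, monovalent) → 0 H
  atom 10: C with explicit H count 0
  atom 11: F (halogen, monovalent) → 0 H
  atom 12: F (halogen, monovalent) → 0 H
  atom 13: F (halogen, monovalent) → 0 H
  atom 14: C, bond orders sum to 3 (valence 4) → 1 H
  atom 15: N, bond orders sum to 1 (valence 3) → 2 H
  atom 16: C, bond orders sum to 2 (valence 4) → 2 H
  atom 17: C, bond orders sum to 2 (valence 4) → 2 H
  atom 18: C, bond orders sum to 2 (valence 4) → 2 H
  atom 19: C, bond orders sum to 4 (valence 4) → 0 H
  atom 20: O, bond orders sum to 2 (valence 2) → 0 H
  atom 21: C, bond orders sum to 3 (valence 4) → 1 H
  atom 22: C, bond orders sum to 3 (valence 4) → 1 H
  atom 23: C, bond orders sum to 1 (valence 4) → 3 H
Totals → C:15, H:23, F:4, N:1, O:3.
In Hill order: C15H23F4NO3.

C15H23F4NO3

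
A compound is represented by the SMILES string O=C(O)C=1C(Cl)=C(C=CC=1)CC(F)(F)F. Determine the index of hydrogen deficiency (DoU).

5

Degree of unsaturation = (number of rings) + (number of π bonds).
Ring closures in the SMILES: 1.
π bonds: 4 double bonds (each 1 DoU) → 4 DoU from unsaturation.
Total DoU = 1 + 4 = 5.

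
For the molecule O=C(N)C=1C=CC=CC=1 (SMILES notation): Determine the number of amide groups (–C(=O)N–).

1

The amide motif appears at heavy-atom position 2 in the SMILES.
Amide count: 1.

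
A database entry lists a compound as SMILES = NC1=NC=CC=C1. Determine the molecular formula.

C5H6N2

Walk through each heavy atom and fill implicit hydrogens from standard valence (C 4, N 3, O 2, S 2, halogen 1):
  atom 1: N, bond orders sum to 1 (valence 3) → 2 H
  atom 2: C, bond orders sum to 4 (valence 4) → 0 H
  atom 3: N, bond orders sum to 3 (valence 3) → 0 H
  atom 4: C, bond orders sum to 3 (valence 4) → 1 H
  atom 5: C, bond orders sum to 3 (valence 4) → 1 H
  atom 6: C, bond orders sum to 3 (valence 4) → 1 H
  atom 7: C, bond orders sum to 3 (valence 4) → 1 H
Totals → C:5, H:6, N:2.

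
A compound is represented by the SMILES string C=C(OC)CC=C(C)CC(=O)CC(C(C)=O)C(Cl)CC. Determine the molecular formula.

C16H25ClO3

Walk through each heavy atom and fill implicit hydrogens from standard valence (C 4, N 3, O 2, S 2, halogen 1):
  atom 1: C, bond orders sum to 2 (valence 4) → 2 H
  atom 2: C, bond orders sum to 4 (valence 4) → 0 H
  atom 3: O, bond orders sum to 2 (valence 2) → 0 H
  atom 4: C, bond orders sum to 1 (valence 4) → 3 H
  atom 5: C, bond orders sum to 2 (valence 4) → 2 H
  atom 6: C, bond orders sum to 3 (valence 4) → 1 H
  atom 7: C, bond orders sum to 4 (valence 4) → 0 H
  atom 8: C, bond orders sum to 1 (valence 4) → 3 H
  atom 9: C, bond orders sum to 2 (valence 4) → 2 H
  atom 10: C, bond orders sum to 4 (valence 4) → 0 H
  atom 11: O, bond orders sum to 2 (valence 2) → 0 H
  atom 12: C, bond orders sum to 2 (valence 4) → 2 H
  atom 13: C, bond orders sum to 3 (valence 4) → 1 H
  atom 14: C, bond orders sum to 4 (valence 4) → 0 H
  atom 15: C, bond orders sum to 1 (valence 4) → 3 H
  atom 16: O, bond orders sum to 2 (valence 2) → 0 H
  atom 17: C, bond orders sum to 3 (valence 4) → 1 H
  atom 18: Cl (halogen, monovalent) → 0 H
  atom 19: C, bond orders sum to 2 (valence 4) → 2 H
  atom 20: C, bond orders sum to 1 (valence 4) → 3 H
Totals → C:16, H:25, Cl:1, O:3.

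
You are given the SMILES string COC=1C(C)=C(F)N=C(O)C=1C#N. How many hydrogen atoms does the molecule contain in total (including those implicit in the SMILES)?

Walk through each heavy atom and fill implicit hydrogens from standard valence (C 4, N 3, O 2, S 2, halogen 1):
  atom 1: C, bond orders sum to 1 (valence 4) → 3 H
  atom 2: O, bond orders sum to 2 (valence 2) → 0 H
  atom 3: C, bond orders sum to 4 (valence 4) → 0 H
  atom 4: C, bond orders sum to 4 (valence 4) → 0 H
  atom 5: C, bond orders sum to 1 (valence 4) → 3 H
  atom 6: C, bond orders sum to 4 (valence 4) → 0 H
  atom 7: F (halogen, monovalent) → 0 H
  atom 8: N, bond orders sum to 3 (valence 3) → 0 H
  atom 9: C, bond orders sum to 4 (valence 4) → 0 H
  atom 10: O, bond orders sum to 1 (valence 2) → 1 H
  atom 11: C, bond orders sum to 4 (valence 4) → 0 H
  atom 12: C, bond orders sum to 4 (valence 4) → 0 H
  atom 13: N, bond orders sum to 3 (valence 3) → 0 H
Total hydrogens: 7.

7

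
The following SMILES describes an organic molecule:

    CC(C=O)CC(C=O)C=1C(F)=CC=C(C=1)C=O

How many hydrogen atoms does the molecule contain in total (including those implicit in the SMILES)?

Walk through each heavy atom and fill implicit hydrogens from standard valence (C 4, N 3, O 2, S 2, halogen 1):
  atom 1: C, bond orders sum to 1 (valence 4) → 3 H
  atom 2: C, bond orders sum to 3 (valence 4) → 1 H
  atom 3: C, bond orders sum to 3 (valence 4) → 1 H
  atom 4: O, bond orders sum to 2 (valence 2) → 0 H
  atom 5: C, bond orders sum to 2 (valence 4) → 2 H
  atom 6: C, bond orders sum to 3 (valence 4) → 1 H
  atom 7: C, bond orders sum to 3 (valence 4) → 1 H
  atom 8: O, bond orders sum to 2 (valence 2) → 0 H
  atom 9: C, bond orders sum to 4 (valence 4) → 0 H
  atom 10: C, bond orders sum to 4 (valence 4) → 0 H
  atom 11: F (halogen, monovalent) → 0 H
  atom 12: C, bond orders sum to 3 (valence 4) → 1 H
  atom 13: C, bond orders sum to 3 (valence 4) → 1 H
  atom 14: C, bond orders sum to 4 (valence 4) → 0 H
  atom 15: C, bond orders sum to 3 (valence 4) → 1 H
  atom 16: C, bond orders sum to 3 (valence 4) → 1 H
  atom 17: O, bond orders sum to 2 (valence 2) → 0 H
Total hydrogens: 13.

13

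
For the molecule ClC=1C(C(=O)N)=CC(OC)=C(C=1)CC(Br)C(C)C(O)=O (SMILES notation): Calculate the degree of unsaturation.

6

Degree of unsaturation = (number of rings) + (number of π bonds).
Ring closures in the SMILES: 1.
π bonds: 5 double bonds (each 1 DoU) → 5 DoU from unsaturation.
Total DoU = 1 + 5 = 6.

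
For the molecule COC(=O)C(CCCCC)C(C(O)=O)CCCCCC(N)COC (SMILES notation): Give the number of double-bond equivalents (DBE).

Molecular formula: C18H35NO5.
DoU = (2C + 2 + N − H − X) / 2, where X is the halogen count and O/S are ignored.
    = (2·18 + 2 + 1 − 35 − 0) / 2 = 4 / 2 = 2.

2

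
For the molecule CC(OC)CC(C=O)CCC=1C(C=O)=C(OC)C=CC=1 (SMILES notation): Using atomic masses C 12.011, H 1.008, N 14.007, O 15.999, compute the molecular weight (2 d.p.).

278.35 g/mol

First, the molecular formula is C16H22O4 (counting implicit H from valence).
  C: 16 × 12.011 = 192.176
  H: 22 × 1.008 = 22.176
  O: 4 × 15.999 = 63.996
Sum: 16×12.011 + 22×1.008 + 4×15.999 = 278.348 → 278.35 g/mol.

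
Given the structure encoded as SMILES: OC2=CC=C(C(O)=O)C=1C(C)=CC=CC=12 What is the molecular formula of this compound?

Walk through each heavy atom and fill implicit hydrogens from standard valence (C 4, N 3, O 2, S 2, halogen 1):
  atom 1: O, bond orders sum to 1 (valence 2) → 1 H
  atom 2: C, bond orders sum to 4 (valence 4) → 0 H
  atom 3: C, bond orders sum to 3 (valence 4) → 1 H
  atom 4: C, bond orders sum to 3 (valence 4) → 1 H
  atom 5: C, bond orders sum to 4 (valence 4) → 0 H
  atom 6: C, bond orders sum to 4 (valence 4) → 0 H
  atom 7: O, bond orders sum to 1 (valence 2) → 1 H
  atom 8: O, bond orders sum to 2 (valence 2) → 0 H
  atom 9: C, bond orders sum to 4 (valence 4) → 0 H
  atom 10: C, bond orders sum to 4 (valence 4) → 0 H
  atom 11: C, bond orders sum to 1 (valence 4) → 3 H
  atom 12: C, bond orders sum to 3 (valence 4) → 1 H
  atom 13: C, bond orders sum to 3 (valence 4) → 1 H
  atom 14: C, bond orders sum to 3 (valence 4) → 1 H
  atom 15: C, bond orders sum to 4 (valence 4) → 0 H
Totals → C:12, H:10, O:3.
In Hill order: C12H10O3.

C12H10O3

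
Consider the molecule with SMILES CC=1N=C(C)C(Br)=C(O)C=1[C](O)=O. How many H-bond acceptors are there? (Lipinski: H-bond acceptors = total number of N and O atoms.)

N atoms: 1; O atoms: 3.
Lipinski HBA = 1 + 3 = 4.

4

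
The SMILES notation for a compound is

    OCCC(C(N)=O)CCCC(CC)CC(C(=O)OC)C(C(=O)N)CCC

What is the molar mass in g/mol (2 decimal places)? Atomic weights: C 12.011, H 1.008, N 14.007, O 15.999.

372.51 g/mol

First, the molecular formula is C19H36N2O5 (counting implicit H from valence).
  C: 19 × 12.011 = 228.209
  H: 36 × 1.008 = 36.288
  N: 2 × 14.007 = 28.014
  O: 5 × 15.999 = 79.995
Sum: 19×12.011 + 36×1.008 + 2×14.007 + 5×15.999 = 372.506 → 372.51 g/mol.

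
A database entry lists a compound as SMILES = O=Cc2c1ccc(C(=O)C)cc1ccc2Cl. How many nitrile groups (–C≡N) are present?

0

Scan the SMILES for the nitrile motif — none present.
Groups that are present: 1 aldehyde, 1 ketone.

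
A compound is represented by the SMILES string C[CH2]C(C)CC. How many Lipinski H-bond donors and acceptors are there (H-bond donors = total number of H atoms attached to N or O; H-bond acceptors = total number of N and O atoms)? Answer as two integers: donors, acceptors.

Donors: find every N or O and count the H atoms it carries.
  (no N or O atoms present)
Lipinski HBD = 0.
Acceptors: N atoms = 0, O atoms = 0 → HBA = 0.

0, 0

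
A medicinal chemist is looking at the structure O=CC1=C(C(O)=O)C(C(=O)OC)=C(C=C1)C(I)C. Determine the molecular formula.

Walk through each heavy atom and fill implicit hydrogens from standard valence (C 4, N 3, O 2, S 2, halogen 1):
  atom 1: O, bond orders sum to 2 (valence 2) → 0 H
  atom 2: C, bond orders sum to 3 (valence 4) → 1 H
  atom 3: C, bond orders sum to 4 (valence 4) → 0 H
  atom 4: C, bond orders sum to 4 (valence 4) → 0 H
  atom 5: C, bond orders sum to 4 (valence 4) → 0 H
  atom 6: O, bond orders sum to 1 (valence 2) → 1 H
  atom 7: O, bond orders sum to 2 (valence 2) → 0 H
  atom 8: C, bond orders sum to 4 (valence 4) → 0 H
  atom 9: C, bond orders sum to 4 (valence 4) → 0 H
  atom 10: O, bond orders sum to 2 (valence 2) → 0 H
  atom 11: O, bond orders sum to 2 (valence 2) → 0 H
  atom 12: C, bond orders sum to 1 (valence 4) → 3 H
  atom 13: C, bond orders sum to 4 (valence 4) → 0 H
  atom 14: C, bond orders sum to 3 (valence 4) → 1 H
  atom 15: C, bond orders sum to 3 (valence 4) → 1 H
  atom 16: C, bond orders sum to 3 (valence 4) → 1 H
  atom 17: I (halogen, monovalent) → 0 H
  atom 18: C, bond orders sum to 1 (valence 4) → 3 H
Totals → C:12, H:11, I:1, O:5.
In Hill order: C12H11IO5.

C12H11IO5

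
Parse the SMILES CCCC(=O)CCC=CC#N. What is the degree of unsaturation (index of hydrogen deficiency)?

4

Molecular formula: C9H13NO.
DoU = (2C + 2 + N − H − X) / 2, where X is the halogen count and O/S are ignored.
    = (2·9 + 2 + 1 − 13 − 0) / 2 = 8 / 2 = 4.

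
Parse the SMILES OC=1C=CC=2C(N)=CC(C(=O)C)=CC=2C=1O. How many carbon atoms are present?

12

Count every carbon token in the SMILES (each C, including those in ring-closure positions and inside branches).
Carbon count: 12.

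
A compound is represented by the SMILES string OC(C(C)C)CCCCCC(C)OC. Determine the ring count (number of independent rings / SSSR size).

In SMILES, each pair of matching ring-closure digits denotes one ring-closing bond; the number of such bonds equals the number of independent rings.
Ring-closure bonds here: 0.

0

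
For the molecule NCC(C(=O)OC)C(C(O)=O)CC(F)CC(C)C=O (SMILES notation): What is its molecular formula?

C12H20FNO5

Walk through each heavy atom and fill implicit hydrogens from standard valence (C 4, N 3, O 2, S 2, halogen 1):
  atom 1: N, bond orders sum to 1 (valence 3) → 2 H
  atom 2: C, bond orders sum to 2 (valence 4) → 2 H
  atom 3: C, bond orders sum to 3 (valence 4) → 1 H
  atom 4: C, bond orders sum to 4 (valence 4) → 0 H
  atom 5: O, bond orders sum to 2 (valence 2) → 0 H
  atom 6: O, bond orders sum to 2 (valence 2) → 0 H
  atom 7: C, bond orders sum to 1 (valence 4) → 3 H
  atom 8: C, bond orders sum to 3 (valence 4) → 1 H
  atom 9: C, bond orders sum to 4 (valence 4) → 0 H
  atom 10: O, bond orders sum to 1 (valence 2) → 1 H
  atom 11: O, bond orders sum to 2 (valence 2) → 0 H
  atom 12: C, bond orders sum to 2 (valence 4) → 2 H
  atom 13: C, bond orders sum to 3 (valence 4) → 1 H
  atom 14: F (halogen, monovalent) → 0 H
  atom 15: C, bond orders sum to 2 (valence 4) → 2 H
  atom 16: C, bond orders sum to 3 (valence 4) → 1 H
  atom 17: C, bond orders sum to 1 (valence 4) → 3 H
  atom 18: C, bond orders sum to 3 (valence 4) → 1 H
  atom 19: O, bond orders sum to 2 (valence 2) → 0 H
Totals → C:12, H:20, F:1, N:1, O:5.
In Hill order: C12H20FNO5.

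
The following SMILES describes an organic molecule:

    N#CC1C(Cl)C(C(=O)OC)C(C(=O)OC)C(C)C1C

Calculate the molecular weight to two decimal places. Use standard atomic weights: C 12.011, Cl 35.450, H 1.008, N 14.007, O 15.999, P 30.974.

First, the molecular formula is C13H18ClNO4 (counting implicit H from valence).
  C: 13 × 12.011 = 156.143
  Cl: 1 × 35.450 = 35.450
  H: 18 × 1.008 = 18.144
  N: 1 × 14.007 = 14.007
  O: 4 × 15.999 = 63.996
Sum: 13×12.011 + 1×35.450 + 18×1.008 + 1×14.007 + 4×15.999 = 287.740 → 287.74 g/mol.

287.74 g/mol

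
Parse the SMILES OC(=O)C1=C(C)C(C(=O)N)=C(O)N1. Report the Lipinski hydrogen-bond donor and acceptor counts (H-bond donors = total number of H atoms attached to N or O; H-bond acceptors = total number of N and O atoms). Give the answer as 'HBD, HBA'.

5, 6

Donors: find every N or O and count the H atoms it carries.
  atom 1 (O): bond orders sum to 1 → 1 H
  atom 3 (O): bond orders sum to 2 → 0 H
  atom 9 (O): bond orders sum to 2 → 0 H
  atom 10 (N): bond orders sum to 1 → 2 H
  atom 12 (O): bond orders sum to 1 → 1 H
  atom 13 (N): bond orders sum to 2 → 1 H
Lipinski HBD = 5.
Acceptors: N atoms = 2, O atoms = 4 → HBA = 6.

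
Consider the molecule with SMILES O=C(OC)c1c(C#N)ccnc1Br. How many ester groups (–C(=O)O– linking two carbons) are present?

1

The ester motif appears at heavy-atom position 2 in the SMILES.
Other groups present: 1 nitrile.
Ester count: 1.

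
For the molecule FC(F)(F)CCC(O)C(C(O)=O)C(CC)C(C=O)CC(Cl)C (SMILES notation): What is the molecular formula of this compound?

C14H22ClF3O4

Walk through each heavy atom and fill implicit hydrogens from standard valence (C 4, N 3, O 2, S 2, halogen 1):
  atom 1: F (halogen, monovalent) → 0 H
  atom 2: C, bond orders sum to 4 (valence 4) → 0 H
  atom 3: F (halogen, monovalent) → 0 H
  atom 4: F (halogen, monovalent) → 0 H
  atom 5: C, bond orders sum to 2 (valence 4) → 2 H
  atom 6: C, bond orders sum to 2 (valence 4) → 2 H
  atom 7: C, bond orders sum to 3 (valence 4) → 1 H
  atom 8: O, bond orders sum to 1 (valence 2) → 1 H
  atom 9: C, bond orders sum to 3 (valence 4) → 1 H
  atom 10: C, bond orders sum to 4 (valence 4) → 0 H
  atom 11: O, bond orders sum to 1 (valence 2) → 1 H
  atom 12: O, bond orders sum to 2 (valence 2) → 0 H
  atom 13: C, bond orders sum to 3 (valence 4) → 1 H
  atom 14: C, bond orders sum to 2 (valence 4) → 2 H
  atom 15: C, bond orders sum to 1 (valence 4) → 3 H
  atom 16: C, bond orders sum to 3 (valence 4) → 1 H
  atom 17: C, bond orders sum to 3 (valence 4) → 1 H
  atom 18: O, bond orders sum to 2 (valence 2) → 0 H
  atom 19: C, bond orders sum to 2 (valence 4) → 2 H
  atom 20: C, bond orders sum to 3 (valence 4) → 1 H
  atom 21: Cl (halogen, monovalent) → 0 H
  atom 22: C, bond orders sum to 1 (valence 4) → 3 H
Totals → C:14, H:22, Cl:1, F:3, O:4.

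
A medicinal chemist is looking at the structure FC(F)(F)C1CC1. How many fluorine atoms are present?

Scan the SMILES for F atoms (remember two-letter symbols like Cl and Br are single atoms).
Fluorine count: 3.

3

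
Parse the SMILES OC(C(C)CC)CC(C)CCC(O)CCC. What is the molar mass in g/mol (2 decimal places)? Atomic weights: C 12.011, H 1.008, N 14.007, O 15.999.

230.39 g/mol

First, the molecular formula is C14H30O2 (counting implicit H from valence).
  C: 14 × 12.011 = 168.154
  H: 30 × 1.008 = 30.240
  O: 2 × 15.999 = 31.998
Sum: 14×12.011 + 30×1.008 + 2×15.999 = 230.392 → 230.39 g/mol.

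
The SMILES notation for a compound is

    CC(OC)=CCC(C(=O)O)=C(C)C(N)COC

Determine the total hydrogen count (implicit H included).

21

Walk through each heavy atom and fill implicit hydrogens from standard valence (C 4, N 3, O 2, S 2, halogen 1):
  atom 1: C, bond orders sum to 1 (valence 4) → 3 H
  atom 2: C, bond orders sum to 4 (valence 4) → 0 H
  atom 3: O, bond orders sum to 2 (valence 2) → 0 H
  atom 4: C, bond orders sum to 1 (valence 4) → 3 H
  atom 5: C, bond orders sum to 3 (valence 4) → 1 H
  atom 6: C, bond orders sum to 2 (valence 4) → 2 H
  atom 7: C, bond orders sum to 4 (valence 4) → 0 H
  atom 8: C, bond orders sum to 4 (valence 4) → 0 H
  atom 9: O, bond orders sum to 2 (valence 2) → 0 H
  atom 10: O, bond orders sum to 1 (valence 2) → 1 H
  atom 11: C, bond orders sum to 4 (valence 4) → 0 H
  atom 12: C, bond orders sum to 1 (valence 4) → 3 H
  atom 13: C, bond orders sum to 3 (valence 4) → 1 H
  atom 14: N, bond orders sum to 1 (valence 3) → 2 H
  atom 15: C, bond orders sum to 2 (valence 4) → 2 H
  atom 16: O, bond orders sum to 2 (valence 2) → 0 H
  atom 17: C, bond orders sum to 1 (valence 4) → 3 H
Total hydrogens: 21.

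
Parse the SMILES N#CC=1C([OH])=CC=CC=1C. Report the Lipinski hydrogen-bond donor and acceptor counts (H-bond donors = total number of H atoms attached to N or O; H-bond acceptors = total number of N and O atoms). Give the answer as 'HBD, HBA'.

Donors: find every N or O and count the H atoms it carries.
  atom 1 (N): bond orders sum to 3 → 0 H
  atom 5 (O): bond orders sum to 1 → 1 H
Lipinski HBD = 1.
Acceptors: N atoms = 1, O atoms = 1 → HBA = 2.

1, 2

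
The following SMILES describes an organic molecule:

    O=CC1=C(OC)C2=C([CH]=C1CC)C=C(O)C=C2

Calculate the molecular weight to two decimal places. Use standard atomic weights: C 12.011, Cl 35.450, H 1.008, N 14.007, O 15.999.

230.26 g/mol

First, the molecular formula is C14H14O3 (counting implicit H from valence).
  C: 14 × 12.011 = 168.154
  H: 14 × 1.008 = 14.112
  O: 3 × 15.999 = 47.997
Sum: 14×12.011 + 14×1.008 + 3×15.999 = 230.263 → 230.26 g/mol.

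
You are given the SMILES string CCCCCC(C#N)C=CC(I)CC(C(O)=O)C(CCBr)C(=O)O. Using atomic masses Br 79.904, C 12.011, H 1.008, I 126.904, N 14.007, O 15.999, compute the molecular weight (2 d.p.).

514.20 g/mol

First, the molecular formula is C17H25BrINO4 (counting implicit H from valence).
  Br: 1 × 79.904 = 79.904
  C: 17 × 12.011 = 204.187
  H: 25 × 1.008 = 25.200
  I: 1 × 126.904 = 126.904
  N: 1 × 14.007 = 14.007
  O: 4 × 15.999 = 63.996
Sum: 1×79.904 + 17×12.011 + 25×1.008 + 1×126.904 + 1×14.007 + 4×15.999 = 514.198 → 514.20 g/mol.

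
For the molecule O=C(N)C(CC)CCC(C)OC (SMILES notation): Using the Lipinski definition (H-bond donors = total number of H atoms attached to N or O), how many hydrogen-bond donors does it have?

Donors: find every N or O and count the H atoms it carries.
  atom 1 (O): bond orders sum to 2 → 0 H
  atom 3 (N): bond orders sum to 1 → 2 H
  atom 11 (O): bond orders sum to 2 → 0 H
Lipinski HBD = 2.

2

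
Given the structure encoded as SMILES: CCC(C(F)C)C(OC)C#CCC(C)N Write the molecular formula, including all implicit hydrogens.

C12H22FNO

Walk through each heavy atom and fill implicit hydrogens from standard valence (C 4, N 3, O 2, S 2, halogen 1):
  atom 1: C, bond orders sum to 1 (valence 4) → 3 H
  atom 2: C, bond orders sum to 2 (valence 4) → 2 H
  atom 3: C, bond orders sum to 3 (valence 4) → 1 H
  atom 4: C, bond orders sum to 3 (valence 4) → 1 H
  atom 5: F (halogen, monovalent) → 0 H
  atom 6: C, bond orders sum to 1 (valence 4) → 3 H
  atom 7: C, bond orders sum to 3 (valence 4) → 1 H
  atom 8: O, bond orders sum to 2 (valence 2) → 0 H
  atom 9: C, bond orders sum to 1 (valence 4) → 3 H
  atom 10: C, bond orders sum to 4 (valence 4) → 0 H
  atom 11: C, bond orders sum to 4 (valence 4) → 0 H
  atom 12: C, bond orders sum to 2 (valence 4) → 2 H
  atom 13: C, bond orders sum to 3 (valence 4) → 1 H
  atom 14: C, bond orders sum to 1 (valence 4) → 3 H
  atom 15: N, bond orders sum to 1 (valence 3) → 2 H
Totals → C:12, H:22, F:1, N:1, O:1.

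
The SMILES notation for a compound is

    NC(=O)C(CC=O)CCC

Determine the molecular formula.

C7H13NO2

Walk through each heavy atom and fill implicit hydrogens from standard valence (C 4, N 3, O 2, S 2, halogen 1):
  atom 1: N, bond orders sum to 1 (valence 3) → 2 H
  atom 2: C, bond orders sum to 4 (valence 4) → 0 H
  atom 3: O, bond orders sum to 2 (valence 2) → 0 H
  atom 4: C, bond orders sum to 3 (valence 4) → 1 H
  atom 5: C, bond orders sum to 2 (valence 4) → 2 H
  atom 6: C, bond orders sum to 3 (valence 4) → 1 H
  atom 7: O, bond orders sum to 2 (valence 2) → 0 H
  atom 8: C, bond orders sum to 2 (valence 4) → 2 H
  atom 9: C, bond orders sum to 2 (valence 4) → 2 H
  atom 10: C, bond orders sum to 1 (valence 4) → 3 H
Totals → C:7, H:13, N:1, O:2.
In Hill order: C7H13NO2.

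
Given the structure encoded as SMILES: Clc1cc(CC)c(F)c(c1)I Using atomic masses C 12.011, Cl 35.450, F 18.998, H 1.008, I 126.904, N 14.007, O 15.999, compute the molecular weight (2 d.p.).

284.50 g/mol

First, the molecular formula is C8H7ClFI (counting implicit H from valence).
  C: 8 × 12.011 = 96.088
  Cl: 1 × 35.450 = 35.450
  F: 1 × 18.998 = 18.998
  H: 7 × 1.008 = 7.056
  I: 1 × 126.904 = 126.904
Sum: 8×12.011 + 1×35.450 + 1×18.998 + 7×1.008 + 1×126.904 = 284.496 → 284.50 g/mol.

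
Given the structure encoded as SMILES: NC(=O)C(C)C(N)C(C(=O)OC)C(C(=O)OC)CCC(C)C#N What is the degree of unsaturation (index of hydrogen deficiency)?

Molecular formula: C15H25N3O5.
DoU = (2C + 2 + N − H − X) / 2, where X is the halogen count and O/S are ignored.
    = (2·15 + 2 + 3 − 25 − 0) / 2 = 10 / 2 = 5.

5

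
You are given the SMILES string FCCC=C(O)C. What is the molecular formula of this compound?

Walk through each heavy atom and fill implicit hydrogens from standard valence (C 4, N 3, O 2, S 2, halogen 1):
  atom 1: F (halogen, monovalent) → 0 H
  atom 2: C, bond orders sum to 2 (valence 4) → 2 H
  atom 3: C, bond orders sum to 2 (valence 4) → 2 H
  atom 4: C, bond orders sum to 3 (valence 4) → 1 H
  atom 5: C, bond orders sum to 4 (valence 4) → 0 H
  atom 6: O, bond orders sum to 1 (valence 2) → 1 H
  atom 7: C, bond orders sum to 1 (valence 4) → 3 H
Totals → C:5, H:9, F:1, O:1.

C5H9FO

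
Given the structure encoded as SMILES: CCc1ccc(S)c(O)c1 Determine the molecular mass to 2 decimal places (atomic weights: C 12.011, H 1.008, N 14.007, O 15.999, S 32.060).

First, the molecular formula is C8H10OS (counting implicit H from valence).
  C: 8 × 12.011 = 96.088
  H: 10 × 1.008 = 10.080
  O: 1 × 15.999 = 15.999
  S: 1 × 32.060 = 32.060
Sum: 8×12.011 + 10×1.008 + 1×15.999 + 1×32.060 = 154.227 → 154.23 g/mol.

154.23 g/mol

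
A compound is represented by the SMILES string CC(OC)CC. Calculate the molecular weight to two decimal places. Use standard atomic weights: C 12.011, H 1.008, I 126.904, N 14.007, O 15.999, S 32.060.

88.15 g/mol

First, the molecular formula is C5H12O (counting implicit H from valence).
  C: 5 × 12.011 = 60.055
  H: 12 × 1.008 = 12.096
  O: 1 × 15.999 = 15.999
Sum: 5×12.011 + 12×1.008 + 1×15.999 = 88.150 → 88.15 g/mol.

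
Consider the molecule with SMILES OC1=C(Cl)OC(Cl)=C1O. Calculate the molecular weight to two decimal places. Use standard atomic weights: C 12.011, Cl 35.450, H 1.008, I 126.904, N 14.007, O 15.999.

First, the molecular formula is C4H2Cl2O3 (counting implicit H from valence).
  C: 4 × 12.011 = 48.044
  Cl: 2 × 35.450 = 70.900
  H: 2 × 1.008 = 2.016
  O: 3 × 15.999 = 47.997
Sum: 4×12.011 + 2×35.450 + 2×1.008 + 3×15.999 = 168.957 → 168.96 g/mol.

168.96 g/mol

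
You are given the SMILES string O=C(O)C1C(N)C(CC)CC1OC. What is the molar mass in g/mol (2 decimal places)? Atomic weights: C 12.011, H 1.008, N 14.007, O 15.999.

First, the molecular formula is C9H17NO3 (counting implicit H from valence).
  C: 9 × 12.011 = 108.099
  H: 17 × 1.008 = 17.136
  N: 1 × 14.007 = 14.007
  O: 3 × 15.999 = 47.997
Sum: 9×12.011 + 17×1.008 + 1×14.007 + 3×15.999 = 187.239 → 187.24 g/mol.

187.24 g/mol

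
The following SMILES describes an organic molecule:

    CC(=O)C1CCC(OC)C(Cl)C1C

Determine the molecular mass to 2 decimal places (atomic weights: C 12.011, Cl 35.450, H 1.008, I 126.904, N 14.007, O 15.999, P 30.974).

First, the molecular formula is C10H17ClO2 (counting implicit H from valence).
  C: 10 × 12.011 = 120.110
  Cl: 1 × 35.450 = 35.450
  H: 17 × 1.008 = 17.136
  O: 2 × 15.999 = 31.998
Sum: 10×12.011 + 1×35.450 + 17×1.008 + 2×15.999 = 204.694 → 204.69 g/mol.

204.69 g/mol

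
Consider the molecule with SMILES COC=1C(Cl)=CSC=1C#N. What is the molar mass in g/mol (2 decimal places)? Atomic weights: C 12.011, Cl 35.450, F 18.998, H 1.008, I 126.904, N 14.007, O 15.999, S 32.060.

173.61 g/mol

First, the molecular formula is C6H4ClNOS (counting implicit H from valence).
  C: 6 × 12.011 = 72.066
  Cl: 1 × 35.450 = 35.450
  H: 4 × 1.008 = 4.032
  N: 1 × 14.007 = 14.007
  O: 1 × 15.999 = 15.999
  S: 1 × 32.060 = 32.060
Sum: 6×12.011 + 1×35.450 + 4×1.008 + 1×14.007 + 1×15.999 + 1×32.060 = 173.614 → 173.61 g/mol.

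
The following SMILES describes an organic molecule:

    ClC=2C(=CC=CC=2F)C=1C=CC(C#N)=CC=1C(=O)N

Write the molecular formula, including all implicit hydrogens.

Walk through each heavy atom and fill implicit hydrogens from standard valence (C 4, N 3, O 2, S 2, halogen 1):
  atom 1: Cl (halogen, monovalent) → 0 H
  atom 2: C, bond orders sum to 4 (valence 4) → 0 H
  atom 3: C, bond orders sum to 4 (valence 4) → 0 H
  atom 4: C, bond orders sum to 3 (valence 4) → 1 H
  atom 5: C, bond orders sum to 3 (valence 4) → 1 H
  atom 6: C, bond orders sum to 3 (valence 4) → 1 H
  atom 7: C, bond orders sum to 4 (valence 4) → 0 H
  atom 8: F (halogen, monovalent) → 0 H
  atom 9: C, bond orders sum to 4 (valence 4) → 0 H
  atom 10: C, bond orders sum to 3 (valence 4) → 1 H
  atom 11: C, bond orders sum to 3 (valence 4) → 1 H
  atom 12: C, bond orders sum to 4 (valence 4) → 0 H
  atom 13: C, bond orders sum to 4 (valence 4) → 0 H
  atom 14: N, bond orders sum to 3 (valence 3) → 0 H
  atom 15: C, bond orders sum to 3 (valence 4) → 1 H
  atom 16: C, bond orders sum to 4 (valence 4) → 0 H
  atom 17: C, bond orders sum to 4 (valence 4) → 0 H
  atom 18: O, bond orders sum to 2 (valence 2) → 0 H
  atom 19: N, bond orders sum to 1 (valence 3) → 2 H
Totals → C:14, H:8, Cl:1, F:1, N:2, O:1.

C14H8ClFN2O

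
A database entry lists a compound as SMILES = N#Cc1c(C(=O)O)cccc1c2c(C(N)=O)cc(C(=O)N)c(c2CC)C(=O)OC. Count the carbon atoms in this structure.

20

Count every carbon token in the SMILES (each C, including those in ring-closure positions and inside branches).
Carbon count: 20.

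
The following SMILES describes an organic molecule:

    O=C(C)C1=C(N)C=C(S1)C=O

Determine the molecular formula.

Walk through each heavy atom and fill implicit hydrogens from standard valence (C 4, N 3, O 2, S 2, halogen 1):
  atom 1: O, bond orders sum to 2 (valence 2) → 0 H
  atom 2: C, bond orders sum to 4 (valence 4) → 0 H
  atom 3: C, bond orders sum to 1 (valence 4) → 3 H
  atom 4: C, bond orders sum to 4 (valence 4) → 0 H
  atom 5: C, bond orders sum to 4 (valence 4) → 0 H
  atom 6: N, bond orders sum to 1 (valence 3) → 2 H
  atom 7: C, bond orders sum to 3 (valence 4) → 1 H
  atom 8: C, bond orders sum to 4 (valence 4) → 0 H
  atom 9: S, bond orders sum to 2 (valence 2) → 0 H
  atom 10: C, bond orders sum to 3 (valence 4) → 1 H
  atom 11: O, bond orders sum to 2 (valence 2) → 0 H
Totals → C:7, H:7, N:1, O:2, S:1.
In Hill order: C7H7NO2S.

C7H7NO2S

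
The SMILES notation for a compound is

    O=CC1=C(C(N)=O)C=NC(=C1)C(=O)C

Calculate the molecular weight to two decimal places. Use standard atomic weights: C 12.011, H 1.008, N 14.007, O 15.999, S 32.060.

192.17 g/mol

First, the molecular formula is C9H8N2O3 (counting implicit H from valence).
  C: 9 × 12.011 = 108.099
  H: 8 × 1.008 = 8.064
  N: 2 × 14.007 = 28.014
  O: 3 × 15.999 = 47.997
Sum: 9×12.011 + 8×1.008 + 2×14.007 + 3×15.999 = 192.174 → 192.17 g/mol.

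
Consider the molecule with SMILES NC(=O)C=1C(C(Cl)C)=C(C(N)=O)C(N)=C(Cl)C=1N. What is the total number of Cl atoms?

Scan the SMILES for Cl atoms (remember two-letter symbols like Cl and Br are single atoms).
Chlorine count: 2.

2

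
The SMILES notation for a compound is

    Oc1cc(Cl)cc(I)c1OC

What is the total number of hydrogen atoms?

Walk through each heavy atom and fill implicit hydrogens from standard valence (C 4, N 3, O 2, S 2, halogen 1); for lowercase aromatic atoms, an aromatic c carries 1 H when it has two neighbours and 0 H with three, and aromatic n carries 0 H:
  atom 1: O, bond orders sum to 1 (valence 2) → 1 H
  atom 2: aromatic c, 3 neighbours → 0 H
  atom 3: aromatic c, 2 neighbours → 1 H
  atom 4: aromatic c, 3 neighbours → 0 H
  atom 5: Cl (halogen, monovalent) → 0 H
  atom 6: aromatic c, 2 neighbours → 1 H
  atom 7: aromatic c, 3 neighbours → 0 H
  atom 8: I (halogen, monovalent) → 0 H
  atom 9: aromatic c, 3 neighbours → 0 H
  atom 10: O, bond orders sum to 2 (valence 2) → 0 H
  atom 11: C, bond orders sum to 1 (valence 4) → 3 H
Total hydrogens: 6.

6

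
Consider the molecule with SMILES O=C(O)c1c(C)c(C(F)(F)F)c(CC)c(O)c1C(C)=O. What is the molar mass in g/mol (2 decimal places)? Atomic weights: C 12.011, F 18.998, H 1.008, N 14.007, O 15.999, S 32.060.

290.24 g/mol

First, the molecular formula is C13H13F3O4 (counting implicit H from valence).
  C: 13 × 12.011 = 156.143
  F: 3 × 18.998 = 56.994
  H: 13 × 1.008 = 13.104
  O: 4 × 15.999 = 63.996
Sum: 13×12.011 + 3×18.998 + 13×1.008 + 4×15.999 = 290.237 → 290.24 g/mol.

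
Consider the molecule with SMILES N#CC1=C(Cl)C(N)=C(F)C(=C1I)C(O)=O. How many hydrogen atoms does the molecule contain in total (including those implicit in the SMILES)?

3

Walk through each heavy atom and fill implicit hydrogens from standard valence (C 4, N 3, O 2, S 2, halogen 1):
  atom 1: N, bond orders sum to 3 (valence 3) → 0 H
  atom 2: C, bond orders sum to 4 (valence 4) → 0 H
  atom 3: C, bond orders sum to 4 (valence 4) → 0 H
  atom 4: C, bond orders sum to 4 (valence 4) → 0 H
  atom 5: Cl (halogen, monovalent) → 0 H
  atom 6: C, bond orders sum to 4 (valence 4) → 0 H
  atom 7: N, bond orders sum to 1 (valence 3) → 2 H
  atom 8: C, bond orders sum to 4 (valence 4) → 0 H
  atom 9: F (halogen, monovalent) → 0 H
  atom 10: C, bond orders sum to 4 (valence 4) → 0 H
  atom 11: C, bond orders sum to 4 (valence 4) → 0 H
  atom 12: I (halogen, monovalent) → 0 H
  atom 13: C, bond orders sum to 4 (valence 4) → 0 H
  atom 14: O, bond orders sum to 1 (valence 2) → 1 H
  atom 15: O, bond orders sum to 2 (valence 2) → 0 H
Total hydrogens: 3.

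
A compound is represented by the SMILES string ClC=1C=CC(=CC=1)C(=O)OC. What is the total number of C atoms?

8

Count every carbon token in the SMILES (each C, including those in ring-closure positions and inside branches).
Carbon count: 8.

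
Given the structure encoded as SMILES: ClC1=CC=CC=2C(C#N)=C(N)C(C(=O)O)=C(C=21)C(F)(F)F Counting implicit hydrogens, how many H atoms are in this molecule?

6

Walk through each heavy atom and fill implicit hydrogens from standard valence (C 4, N 3, O 2, S 2, halogen 1):
  atom 1: Cl (halogen, monovalent) → 0 H
  atom 2: C, bond orders sum to 4 (valence 4) → 0 H
  atom 3: C, bond orders sum to 3 (valence 4) → 1 H
  atom 4: C, bond orders sum to 3 (valence 4) → 1 H
  atom 5: C, bond orders sum to 3 (valence 4) → 1 H
  atom 6: C, bond orders sum to 4 (valence 4) → 0 H
  atom 7: C, bond orders sum to 4 (valence 4) → 0 H
  atom 8: C, bond orders sum to 4 (valence 4) → 0 H
  atom 9: N, bond orders sum to 3 (valence 3) → 0 H
  atom 10: C, bond orders sum to 4 (valence 4) → 0 H
  atom 11: N, bond orders sum to 1 (valence 3) → 2 H
  atom 12: C, bond orders sum to 4 (valence 4) → 0 H
  atom 13: C, bond orders sum to 4 (valence 4) → 0 H
  atom 14: O, bond orders sum to 2 (valence 2) → 0 H
  atom 15: O, bond orders sum to 1 (valence 2) → 1 H
  atom 16: C, bond orders sum to 4 (valence 4) → 0 H
  atom 17: C, bond orders sum to 4 (valence 4) → 0 H
  atom 18: C, bond orders sum to 4 (valence 4) → 0 H
  atom 19: F (halogen, monovalent) → 0 H
  atom 20: F (halogen, monovalent) → 0 H
  atom 21: F (halogen, monovalent) → 0 H
Total hydrogens: 6.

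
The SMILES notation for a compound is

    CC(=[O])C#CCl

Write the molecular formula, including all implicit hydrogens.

C4H3ClO

Walk through each heavy atom and fill implicit hydrogens from standard valence (C 4, N 3, O 2, S 2, halogen 1):
  atom 1: C, bond orders sum to 1 (valence 4) → 3 H
  atom 2: C, bond orders sum to 4 (valence 4) → 0 H
  atom 3: O with explicit H count 0
  atom 4: C, bond orders sum to 4 (valence 4) → 0 H
  atom 5: C, bond orders sum to 4 (valence 4) → 0 H
  atom 6: Cl (halogen, monovalent) → 0 H
Totals → C:4, H:3, Cl:1, O:1.
In Hill order: C4H3ClO.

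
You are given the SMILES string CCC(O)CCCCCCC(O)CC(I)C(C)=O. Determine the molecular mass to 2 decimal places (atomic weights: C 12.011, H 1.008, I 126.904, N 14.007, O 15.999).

370.27 g/mol

First, the molecular formula is C14H27IO3 (counting implicit H from valence).
  C: 14 × 12.011 = 168.154
  H: 27 × 1.008 = 27.216
  I: 1 × 126.904 = 126.904
  O: 3 × 15.999 = 47.997
Sum: 14×12.011 + 27×1.008 + 1×126.904 + 3×15.999 = 370.271 → 370.27 g/mol.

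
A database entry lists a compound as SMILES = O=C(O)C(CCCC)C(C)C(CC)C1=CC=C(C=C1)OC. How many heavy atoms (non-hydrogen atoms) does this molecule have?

21

Every atom symbol written in the SMILES (organic subset) is one heavy atom; implicit H are not written.
Heavy atoms by element → C:18, O:3.
Total: 21.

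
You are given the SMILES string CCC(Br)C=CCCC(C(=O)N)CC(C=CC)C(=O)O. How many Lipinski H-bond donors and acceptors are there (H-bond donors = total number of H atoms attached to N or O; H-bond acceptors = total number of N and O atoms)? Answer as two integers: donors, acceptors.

Donors: find every N or O and count the H atoms it carries.
  atom 11 (O): bond orders sum to 2 → 0 H
  atom 12 (N): bond orders sum to 1 → 2 H
  atom 19 (O): bond orders sum to 2 → 0 H
  atom 20 (O): bond orders sum to 1 → 1 H
Lipinski HBD = 3.
Acceptors: N atoms = 1, O atoms = 3 → HBA = 4.

3, 4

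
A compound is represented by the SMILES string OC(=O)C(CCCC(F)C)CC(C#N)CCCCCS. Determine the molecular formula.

Walk through each heavy atom and fill implicit hydrogens from standard valence (C 4, N 3, O 2, S 2, halogen 1):
  atom 1: O, bond orders sum to 1 (valence 2) → 1 H
  atom 2: C, bond orders sum to 4 (valence 4) → 0 H
  atom 3: O, bond orders sum to 2 (valence 2) → 0 H
  atom 4: C, bond orders sum to 3 (valence 4) → 1 H
  atom 5: C, bond orders sum to 2 (valence 4) → 2 H
  atom 6: C, bond orders sum to 2 (valence 4) → 2 H
  atom 7: C, bond orders sum to 2 (valence 4) → 2 H
  atom 8: C, bond orders sum to 3 (valence 4) → 1 H
  atom 9: F (halogen, monovalent) → 0 H
  atom 10: C, bond orders sum to 1 (valence 4) → 3 H
  atom 11: C, bond orders sum to 2 (valence 4) → 2 H
  atom 12: C, bond orders sum to 3 (valence 4) → 1 H
  atom 13: C, bond orders sum to 4 (valence 4) → 0 H
  atom 14: N, bond orders sum to 3 (valence 3) → 0 H
  atom 15: C, bond orders sum to 2 (valence 4) → 2 H
  atom 16: C, bond orders sum to 2 (valence 4) → 2 H
  atom 17: C, bond orders sum to 2 (valence 4) → 2 H
  atom 18: C, bond orders sum to 2 (valence 4) → 2 H
  atom 19: C, bond orders sum to 2 (valence 4) → 2 H
  atom 20: S, bond orders sum to 1 (valence 2) → 1 H
Totals → C:15, H:26, F:1, N:1, O:2, S:1.

C15H26FNO2S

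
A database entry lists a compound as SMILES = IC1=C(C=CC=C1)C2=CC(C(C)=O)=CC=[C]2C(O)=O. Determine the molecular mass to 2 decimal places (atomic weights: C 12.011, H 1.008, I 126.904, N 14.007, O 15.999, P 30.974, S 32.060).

First, the molecular formula is C15H11IO3 (counting implicit H from valence).
  C: 15 × 12.011 = 180.165
  H: 11 × 1.008 = 11.088
  I: 1 × 126.904 = 126.904
  O: 3 × 15.999 = 47.997
Sum: 15×12.011 + 11×1.008 + 1×126.904 + 3×15.999 = 366.154 → 366.15 g/mol.

366.15 g/mol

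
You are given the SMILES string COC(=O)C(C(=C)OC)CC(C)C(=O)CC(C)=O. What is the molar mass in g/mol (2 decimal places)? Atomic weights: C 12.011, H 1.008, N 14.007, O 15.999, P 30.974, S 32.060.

256.30 g/mol

First, the molecular formula is C13H20O5 (counting implicit H from valence).
  C: 13 × 12.011 = 156.143
  H: 20 × 1.008 = 20.160
  O: 5 × 15.999 = 79.995
Sum: 13×12.011 + 20×1.008 + 5×15.999 = 256.298 → 256.30 g/mol.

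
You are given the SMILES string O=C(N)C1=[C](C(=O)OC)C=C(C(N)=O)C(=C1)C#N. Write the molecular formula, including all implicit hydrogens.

Walk through each heavy atom and fill implicit hydrogens from standard valence (C 4, N 3, O 2, S 2, halogen 1):
  atom 1: O, bond orders sum to 2 (valence 2) → 0 H
  atom 2: C, bond orders sum to 4 (valence 4) → 0 H
  atom 3: N, bond orders sum to 1 (valence 3) → 2 H
  atom 4: C, bond orders sum to 4 (valence 4) → 0 H
  atom 5: C with explicit H count 0
  atom 6: C, bond orders sum to 4 (valence 4) → 0 H
  atom 7: O, bond orders sum to 2 (valence 2) → 0 H
  atom 8: O, bond orders sum to 2 (valence 2) → 0 H
  atom 9: C, bond orders sum to 1 (valence 4) → 3 H
  atom 10: C, bond orders sum to 3 (valence 4) → 1 H
  atom 11: C, bond orders sum to 4 (valence 4) → 0 H
  atom 12: C, bond orders sum to 4 (valence 4) → 0 H
  atom 13: N, bond orders sum to 1 (valence 3) → 2 H
  atom 14: O, bond orders sum to 2 (valence 2) → 0 H
  atom 15: C, bond orders sum to 4 (valence 4) → 0 H
  atom 16: C, bond orders sum to 3 (valence 4) → 1 H
  atom 17: C, bond orders sum to 4 (valence 4) → 0 H
  atom 18: N, bond orders sum to 3 (valence 3) → 0 H
Totals → C:11, H:9, N:3, O:4.

C11H9N3O4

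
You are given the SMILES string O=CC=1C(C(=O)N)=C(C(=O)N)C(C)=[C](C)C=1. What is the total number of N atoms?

2

Scan the SMILES for N atoms (remember two-letter symbols like Cl and Br are single atoms).
Nitrogen count: 2.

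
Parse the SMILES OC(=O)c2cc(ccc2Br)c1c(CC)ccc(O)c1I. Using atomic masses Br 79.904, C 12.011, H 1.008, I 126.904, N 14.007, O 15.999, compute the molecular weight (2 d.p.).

First, the molecular formula is C15H12BrIO3 (counting implicit H from valence).
  Br: 1 × 79.904 = 79.904
  C: 15 × 12.011 = 180.165
  H: 12 × 1.008 = 12.096
  I: 1 × 126.904 = 126.904
  O: 3 × 15.999 = 47.997
Sum: 1×79.904 + 15×12.011 + 12×1.008 + 1×126.904 + 3×15.999 = 447.066 → 447.07 g/mol.

447.07 g/mol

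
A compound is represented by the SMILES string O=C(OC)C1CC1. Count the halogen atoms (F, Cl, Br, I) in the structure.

0

Scan the SMILES for the halogen motif — none present.
Groups that are present: 1 ester.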